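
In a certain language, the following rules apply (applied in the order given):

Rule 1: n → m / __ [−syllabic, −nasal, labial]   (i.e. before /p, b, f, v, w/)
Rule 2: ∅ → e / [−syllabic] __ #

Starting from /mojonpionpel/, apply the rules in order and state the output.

Rule 1 (nasal place assimilation): /n/ precedes the labial consonant /p/, so it assimilates in place to [m]. /n/ precedes the labial consonant /p/, so it assimilates in place to [m]. /mojonpionpel/ → mojompiompel.
Rule 2 (final e-epenthesis): the form ends in the consonant /l/, so [e] is inserted word-finally. /mojompiompel/ → mojompiompele.

mojompiompele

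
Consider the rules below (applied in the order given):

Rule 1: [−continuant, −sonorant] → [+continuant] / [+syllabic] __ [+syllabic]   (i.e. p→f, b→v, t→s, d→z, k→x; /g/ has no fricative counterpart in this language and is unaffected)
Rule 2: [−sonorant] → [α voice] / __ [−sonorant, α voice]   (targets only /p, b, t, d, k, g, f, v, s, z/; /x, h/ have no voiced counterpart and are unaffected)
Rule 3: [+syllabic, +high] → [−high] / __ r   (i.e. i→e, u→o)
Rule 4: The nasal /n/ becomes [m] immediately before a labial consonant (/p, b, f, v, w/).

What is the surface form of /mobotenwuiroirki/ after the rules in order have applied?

movosemwueroerki

Rule 1 (intervocalic spirantization): /b/ is a stop between vowels /o/ and /o/, so it spirantizes to the fricative [v]. /t/ is a stop between vowels /o/ and /e/, so it spirantizes to the fricative [s]. /mobotenwuiroirki/ → movosenwuiroirki.
Rule 2 (regressive voicing assimilation): no segment meets the environment; /movosenwuiroirki/ is unchanged.
Rule 3 (pre-rhotic lowering): /i/ is a high vowel immediately before /r/, so it lowers to [e]. /i/ is a high vowel immediately before /r/, so it lowers to [e]. /movosenwuiroirki/ → movosenwueroerki.
Rule 4 (nasal place assimilation): /n/ precedes the labial consonant /w/, so it assimilates in place to [m]. /movosenwueroerki/ → movosemwueroerki.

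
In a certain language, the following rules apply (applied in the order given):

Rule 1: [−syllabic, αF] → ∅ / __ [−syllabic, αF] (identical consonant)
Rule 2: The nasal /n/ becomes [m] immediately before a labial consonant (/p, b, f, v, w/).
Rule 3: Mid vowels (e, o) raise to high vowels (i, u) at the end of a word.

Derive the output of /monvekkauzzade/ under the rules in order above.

Rule 1 (degemination): /kk/ is a geminate; the first /k/ deletes. /zz/ is a geminate; the first /z/ deletes. /monvekkauzzade/ → monvekauzade.
Rule 2 (nasal place assimilation): /n/ precedes the labial consonant /v/, so it assimilates in place to [m]. /monvekauzade/ → momvekauzade.
Rule 3 (final vowel raising): /e/ is a mid vowel in word-final position, so it raises to [i]. /momvekauzade/ → momvekauzadi.

momvekauzadi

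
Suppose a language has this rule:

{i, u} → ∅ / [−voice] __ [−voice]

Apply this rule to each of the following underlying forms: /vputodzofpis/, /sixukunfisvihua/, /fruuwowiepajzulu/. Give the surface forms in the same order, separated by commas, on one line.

/vputodzofpis/: /u/ is a high vowel flanked by voiceless consonants /p/ and /t/, so it deletes. /i/ is a high vowel flanked by voiceless consonants /p/ and /s/, so it deletes. → [vptodzofps].
/sixukunfisvihua/: /i/ is a high vowel flanked by voiceless consonants /s/ and /x/, so it deletes. /u/ is a high vowel flanked by voiceless consonants /x/ and /k/, so it deletes. /i/ is a high vowel flanked by voiceless consonants /f/ and /s/, so it deletes. → [sxkunfsvihua].
/fruuwowiepajzulu/: the rule's environment is not met; surfaces unchanged as [fruuwowiepajzulu].

vptodzofps, sxkunfsvihua, fruuwowiepajzulu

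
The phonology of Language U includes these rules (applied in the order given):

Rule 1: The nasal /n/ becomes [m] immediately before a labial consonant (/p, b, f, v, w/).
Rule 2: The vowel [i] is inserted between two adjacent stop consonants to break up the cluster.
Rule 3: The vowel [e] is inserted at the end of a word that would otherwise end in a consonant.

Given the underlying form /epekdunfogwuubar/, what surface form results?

Rule 1 (nasal place assimilation): /n/ precedes the labial consonant /f/, so it assimilates in place to [m]. /epekdunfogwuubar/ → epekdumfogwuubar.
Rule 2 (stop-cluster i-epenthesis): /k/ and /d/ form a stop–stop cluster, so [i] is inserted between them. /epekdumfogwuubar/ → epekidumfogwuubar.
Rule 3 (final e-epenthesis): the form ends in the consonant /r/, so [e] is inserted word-finally. /epekidumfogwuubar/ → epekidumfogwuubare.

epekidumfogwuubare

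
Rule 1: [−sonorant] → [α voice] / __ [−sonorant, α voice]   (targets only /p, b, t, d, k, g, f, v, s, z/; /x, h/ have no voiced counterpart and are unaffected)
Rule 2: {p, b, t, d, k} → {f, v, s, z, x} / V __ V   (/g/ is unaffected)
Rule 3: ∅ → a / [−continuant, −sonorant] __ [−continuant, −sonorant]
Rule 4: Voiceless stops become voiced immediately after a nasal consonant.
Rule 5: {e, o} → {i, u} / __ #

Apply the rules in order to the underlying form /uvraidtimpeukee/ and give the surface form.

uvraitatimbeuxei

Rule 1 (regressive voicing assimilation): /d/ precedes the voiceless obstruent /t/, so it devoices to [t] by assimilation. /uvraidtimpeukee/ → uvraittimpeukee.
Rule 2 (intervocalic spirantization): /k/ is a stop between vowels /u/ and /e/, so it spirantizes to the fricative [x]. /uvraittimpeukee/ → uvraittimpeuxee.
Rule 3 (stop-cluster a-epenthesis): /t/ and /t/ form a stop–stop cluster, so [a] is inserted between them. /uvraittimpeuxee/ → uvraitatimpeuxee.
Rule 4 (post-nasal voicing): /p/ is a voiceless stop immediately after the nasal /m/, so it voices to [b]. /uvraitatimpeuxee/ → uvraitatimbeuxee.
Rule 5 (final vowel raising): /e/ is a mid vowel in word-final position, so it raises to [i]. /uvraitatimbeuxee/ → uvraitatimbeuxei.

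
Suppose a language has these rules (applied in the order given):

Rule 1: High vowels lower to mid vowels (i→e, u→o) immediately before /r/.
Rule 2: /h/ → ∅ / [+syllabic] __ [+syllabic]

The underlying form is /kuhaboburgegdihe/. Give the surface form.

kuaboborgegdie

Rule 1 (pre-rhotic lowering): /u/ is a high vowel immediately before /r/, so it lowers to [o]. /kuhaboburgegdihe/ → kuhaboborgegdihe.
Rule 2 (intervocalic h-deletion): /h/ occurs between vowels /u/ and /a/, so it deletes. /h/ occurs between vowels /i/ and /e/, so it deletes. /kuhaboborgegdihe/ → kuaboborgegdie.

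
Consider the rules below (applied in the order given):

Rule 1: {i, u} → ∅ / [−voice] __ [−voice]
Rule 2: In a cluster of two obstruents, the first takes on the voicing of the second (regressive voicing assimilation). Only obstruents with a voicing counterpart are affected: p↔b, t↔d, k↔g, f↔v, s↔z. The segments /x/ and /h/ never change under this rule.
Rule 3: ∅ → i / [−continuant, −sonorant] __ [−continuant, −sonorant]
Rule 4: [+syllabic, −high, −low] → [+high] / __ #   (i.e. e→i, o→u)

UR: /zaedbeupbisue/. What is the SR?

Rule 1 (high vowel syncope): no segment meets the environment; /zaedbeupbisue/ is unchanged.
Rule 2 (regressive voicing assimilation): /p/ precedes the voiced obstruent /b/, so it voices to [b] by assimilation. /zaedbeupbisue/ → zaedbeubbisue.
Rule 3 (stop-cluster i-epenthesis): /d/ and /b/ form a stop–stop cluster, so [i] is inserted between them. /b/ and /b/ form a stop–stop cluster, so [i] is inserted between them. /zaedbeubbisue/ → zaedibeubibisue.
Rule 4 (final vowel raising): /e/ is a mid vowel in word-final position, so it raises to [i]. /zaedibeubibisue/ → zaedibeubibisui.

zaedibeubibisui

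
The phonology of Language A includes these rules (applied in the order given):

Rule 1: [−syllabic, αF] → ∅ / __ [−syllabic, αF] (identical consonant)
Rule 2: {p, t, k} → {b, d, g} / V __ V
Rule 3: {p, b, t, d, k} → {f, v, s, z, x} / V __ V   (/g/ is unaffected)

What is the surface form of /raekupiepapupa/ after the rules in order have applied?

raeguvievavuva

Rule 1 (degemination): no segment meets the environment; /raekupiepapupa/ is unchanged.
Rule 2 (intervocalic voicing): /k/ is a voiceless stop between vowels /e/ and /u/, so it voices to [g]. /p/ is a voiceless stop between vowels /u/ and /i/, so it voices to [b]. /p/ is a voiceless stop between vowels /e/ and /a/, so it voices to [b]. /p/ is a voiceless stop between vowels /a/ and /u/, so it voices to [b]. /p/ is a voiceless stop between vowels /u/ and /a/, so it voices to [b]. /raekupiepapupa/ → raegubiebabuba.
Rule 3 (intervocalic spirantization): /b/ is a stop between vowels /u/ and /i/, so it spirantizes to the fricative [v]. /b/ is a stop between vowels /e/ and /a/, so it spirantizes to the fricative [v]. /b/ is a stop between vowels /a/ and /u/, so it spirantizes to the fricative [v]. /b/ is a stop between vowels /u/ and /a/, so it spirantizes to the fricative [v]. /raegubiebabuba/ → raeguvievavuva.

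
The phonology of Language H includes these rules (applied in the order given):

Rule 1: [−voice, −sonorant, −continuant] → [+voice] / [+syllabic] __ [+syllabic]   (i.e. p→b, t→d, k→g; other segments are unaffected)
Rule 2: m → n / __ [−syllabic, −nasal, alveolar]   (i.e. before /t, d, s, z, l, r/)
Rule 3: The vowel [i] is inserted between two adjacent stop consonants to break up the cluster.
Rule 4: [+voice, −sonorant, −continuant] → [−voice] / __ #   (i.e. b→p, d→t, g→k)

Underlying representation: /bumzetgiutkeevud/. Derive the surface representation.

Rule 1 (intervocalic voicing): no segment meets the environment; /bumzetgiutkeevud/ is unchanged.
Rule 2 (nasal place assimilation): /m/ precedes the alveolar consonant /z/, so it assimilates in place to [n]. /bumzetgiutkeevud/ → bunzetgiutkeevud.
Rule 3 (stop-cluster i-epenthesis): /t/ and /g/ form a stop–stop cluster, so [i] is inserted between them. /t/ and /k/ form a stop–stop cluster, so [i] is inserted between them. /bunzetgiutkeevud/ → bunzetigiutikeevud.
Rule 4 (final devoicing): /d/ is a voiced stop in word-final position, so it devoices to [t]. /bunzetigiutikeevud/ → bunzetigiutikeevut.

bunzetigiutikeevut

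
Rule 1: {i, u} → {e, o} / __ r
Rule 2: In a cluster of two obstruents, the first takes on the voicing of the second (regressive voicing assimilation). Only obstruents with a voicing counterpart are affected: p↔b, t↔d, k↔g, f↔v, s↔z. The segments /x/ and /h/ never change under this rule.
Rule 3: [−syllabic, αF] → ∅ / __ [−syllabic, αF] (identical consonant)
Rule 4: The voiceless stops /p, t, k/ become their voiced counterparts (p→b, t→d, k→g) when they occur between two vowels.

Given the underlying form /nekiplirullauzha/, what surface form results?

negiplerulausha

Rule 1 (pre-rhotic lowering): /i/ is a high vowel immediately before /r/, so it lowers to [e]. /nekiplirullauzha/ → nekiplerullauzha.
Rule 2 (regressive voicing assimilation): /z/ precedes the voiceless obstruent /h/, so it devoices to [s] by assimilation. /nekiplerullauzha/ → nekiplerullausha.
Rule 3 (degemination): /ll/ is a geminate; the first /l/ deletes. /nekiplerullausha/ → nekiplerulausha.
Rule 4 (intervocalic voicing): /k/ is a voiceless stop between vowels /e/ and /i/, so it voices to [g]. /nekiplerulausha/ → negiplerulausha.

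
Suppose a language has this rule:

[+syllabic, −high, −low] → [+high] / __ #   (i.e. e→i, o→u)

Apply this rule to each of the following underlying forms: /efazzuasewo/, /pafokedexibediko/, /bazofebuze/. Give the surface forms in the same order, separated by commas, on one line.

efazzuasewu, pafokedexibediku, bazofebuzi

/efazzuasewo/: /o/ is a mid vowel in word-final position, so it raises to [u]. → [efazzuasewu].
/pafokedexibediko/: /o/ is a mid vowel in word-final position, so it raises to [u]. → [pafokedexibediku].
/bazofebuze/: /e/ is a mid vowel in word-final position, so it raises to [i]. → [bazofebuzi].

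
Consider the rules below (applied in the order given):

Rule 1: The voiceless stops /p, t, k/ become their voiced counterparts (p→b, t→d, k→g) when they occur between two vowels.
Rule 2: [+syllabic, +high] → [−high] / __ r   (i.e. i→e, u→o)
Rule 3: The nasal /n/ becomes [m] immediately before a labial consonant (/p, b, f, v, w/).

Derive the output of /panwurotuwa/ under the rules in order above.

pamworoduwa

Rule 1 (intervocalic voicing): /t/ is a voiceless stop between vowels /o/ and /u/, so it voices to [d]. /panwurotuwa/ → panwuroduwa.
Rule 2 (pre-rhotic lowering): /u/ is a high vowel immediately before /r/, so it lowers to [o]. /panwuroduwa/ → panworoduwa.
Rule 3 (nasal place assimilation): /n/ precedes the labial consonant /w/, so it assimilates in place to [m]. /panworoduwa/ → pamworoduwa.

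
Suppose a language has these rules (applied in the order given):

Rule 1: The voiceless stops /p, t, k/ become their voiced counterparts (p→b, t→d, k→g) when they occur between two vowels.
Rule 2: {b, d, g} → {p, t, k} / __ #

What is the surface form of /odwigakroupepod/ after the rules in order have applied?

odwigakroubebot

Rule 1 (intervocalic voicing): /p/ is a voiceless stop between vowels /u/ and /e/, so it voices to [b]. /p/ is a voiceless stop between vowels /e/ and /o/, so it voices to [b]. /odwigakroupepod/ → odwigakroubebod.
Rule 2 (final devoicing): /d/ is a voiced stop in word-final position, so it devoices to [t]. /odwigakroubebod/ → odwigakroubebot.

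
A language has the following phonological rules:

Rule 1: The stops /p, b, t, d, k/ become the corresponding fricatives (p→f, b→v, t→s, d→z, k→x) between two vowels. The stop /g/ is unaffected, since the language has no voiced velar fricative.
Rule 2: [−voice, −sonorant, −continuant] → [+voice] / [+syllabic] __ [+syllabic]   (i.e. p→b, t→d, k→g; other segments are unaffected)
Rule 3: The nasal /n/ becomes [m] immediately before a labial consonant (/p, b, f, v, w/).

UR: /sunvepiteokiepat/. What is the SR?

sumvefiseoxiefat

Rule 1 (intervocalic spirantization): /p/ is a stop between vowels /e/ and /i/, so it spirantizes to the fricative [f]. /t/ is a stop between vowels /i/ and /e/, so it spirantizes to the fricative [s]. /k/ is a stop between vowels /o/ and /i/, so it spirantizes to the fricative [x]. /p/ is a stop between vowels /e/ and /a/, so it spirantizes to the fricative [f]. /sunvepiteokiepat/ → sunvefiseoxiefat.
Rule 2 (intervocalic voicing): no segment meets the environment; /sunvefiseoxiefat/ is unchanged.
Rule 3 (nasal place assimilation): /n/ precedes the labial consonant /v/, so it assimilates in place to [m]. /sunvefiseoxiefat/ → sumvefiseoxiefat.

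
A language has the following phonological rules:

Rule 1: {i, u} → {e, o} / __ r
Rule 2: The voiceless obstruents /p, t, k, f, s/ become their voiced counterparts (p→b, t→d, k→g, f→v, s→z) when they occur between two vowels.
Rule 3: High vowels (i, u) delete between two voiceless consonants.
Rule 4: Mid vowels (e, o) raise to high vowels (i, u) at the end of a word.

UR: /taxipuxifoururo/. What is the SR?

Rule 1 (pre-rhotic lowering): /u/ is a high vowel immediately before /r/, so it lowers to [o]. /u/ is a high vowel immediately before /r/, so it lowers to [o]. /taxipuxifoururo/ → taxipuxifoororo.
Rule 2 (intervocalic voicing): /p/ is a voiceless obstruent between vowels /i/ and /u/, so it voices to [b]. /f/ is a voiceless obstruent between vowels /i/ and /o/, so it voices to [v]. /taxipuxifoororo/ → taxibuxivoororo.
Rule 3 (high vowel syncope): no segment meets the environment; /taxibuxivoororo/ is unchanged.
Rule 4 (final vowel raising): /o/ is a mid vowel in word-final position, so it raises to [u]. /taxibuxivoororo/ → taxibuxivoororu.

taxibuxivoororu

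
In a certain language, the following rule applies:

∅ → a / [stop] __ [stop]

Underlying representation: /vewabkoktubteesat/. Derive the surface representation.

/b/ and /k/ form a stop–stop cluster, so [a] is inserted between them.
/k/ and /t/ form a stop–stop cluster, so [a] is inserted between them.
/b/ and /t/ form a stop–stop cluster, so [a] is inserted between them.
Surface form: [vewabakokatubateesat].

vewabakokatubateesat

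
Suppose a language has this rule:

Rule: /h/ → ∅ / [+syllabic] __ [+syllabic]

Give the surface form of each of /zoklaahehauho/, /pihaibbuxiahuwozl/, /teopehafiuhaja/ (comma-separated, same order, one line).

/zoklaahehauho/: /h/ occurs between vowels /a/ and /e/, so it deletes. /h/ occurs between vowels /e/ and /a/, so it deletes. /h/ occurs between vowels /u/ and /o/, so it deletes. → [zoklaaeauo].
/pihaibbuxiahuwozl/: /h/ occurs between vowels /i/ and /a/, so it deletes. /h/ occurs between vowels /a/ and /u/, so it deletes. → [piaibbuxiauwozl].
/teopehafiuhaja/: /h/ occurs between vowels /e/ and /a/, so it deletes. /h/ occurs between vowels /u/ and /a/, so it deletes. → [teopeafiuaja].

zoklaaeauo, piaibbuxiauwozl, teopeafiuaja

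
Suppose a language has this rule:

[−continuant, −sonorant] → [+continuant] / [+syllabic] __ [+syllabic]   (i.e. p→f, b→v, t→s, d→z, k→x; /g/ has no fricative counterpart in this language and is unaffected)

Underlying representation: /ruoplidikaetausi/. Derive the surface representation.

ruoplizixaesausi

/d/ is a stop between vowels /i/ and /i/, so it spirantizes to the fricative [z].
/k/ is a stop between vowels /i/ and /a/, so it spirantizes to the fricative [x].
/t/ is a stop between vowels /e/ and /a/, so it spirantizes to the fricative [s].
The other instance of /p/ does not occur in the required environment and remains unchanged.
Surface form: [ruoplizixaesausi].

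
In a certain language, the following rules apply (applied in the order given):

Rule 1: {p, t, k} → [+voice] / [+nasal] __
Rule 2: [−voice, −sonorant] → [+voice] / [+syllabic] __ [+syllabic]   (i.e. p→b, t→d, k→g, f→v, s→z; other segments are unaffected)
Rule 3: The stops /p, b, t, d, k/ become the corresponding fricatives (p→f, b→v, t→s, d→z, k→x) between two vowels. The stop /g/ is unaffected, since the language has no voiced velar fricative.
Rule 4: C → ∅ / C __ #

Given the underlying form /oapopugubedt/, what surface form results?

oavovuguved

Rule 1 (post-nasal voicing): no segment meets the environment; /oapopugubedt/ is unchanged.
Rule 2 (intervocalic voicing): /p/ is a voiceless obstruent between vowels /a/ and /o/, so it voices to [b]. /p/ is a voiceless obstruent between vowels /o/ and /u/, so it voices to [b]. /oapopugubedt/ → oabobugubedt.
Rule 3 (intervocalic spirantization): /b/ is a stop between vowels /a/ and /o/, so it spirantizes to the fricative [v]. /b/ is a stop between vowels /o/ and /u/, so it spirantizes to the fricative [v]. /b/ is a stop between vowels /u/ and /e/, so it spirantizes to the fricative [v]. /oabobugubedt/ → oavovuguvedt.
Rule 4 (final cluster simplification): /t/ is the second consonant of a word-final cluster /dt/, so it deletes. /oavovuguvedt/ → oavovuguved.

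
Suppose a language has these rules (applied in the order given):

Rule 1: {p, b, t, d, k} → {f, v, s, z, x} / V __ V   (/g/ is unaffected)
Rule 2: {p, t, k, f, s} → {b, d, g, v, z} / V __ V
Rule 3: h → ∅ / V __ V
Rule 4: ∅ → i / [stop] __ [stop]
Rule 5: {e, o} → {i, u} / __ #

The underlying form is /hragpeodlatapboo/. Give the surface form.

hragipeodlazapibou

Rule 1 (intervocalic spirantization): /t/ is a stop between vowels /a/ and /a/, so it spirantizes to the fricative [s]. /hragpeodlatapboo/ → hragpeodlasapboo.
Rule 2 (intervocalic voicing): /s/ is a voiceless obstruent between vowels /a/ and /a/, so it voices to [z]. /hragpeodlasapboo/ → hragpeodlazapboo.
Rule 3 (intervocalic h-deletion): no segment meets the environment; /hragpeodlazapboo/ is unchanged.
Rule 4 (stop-cluster i-epenthesis): /g/ and /p/ form a stop–stop cluster, so [i] is inserted between them. /p/ and /b/ form a stop–stop cluster, so [i] is inserted between them. /hragpeodlazapboo/ → hragipeodlazapiboo.
Rule 5 (final vowel raising): /o/ is a mid vowel in word-final position, so it raises to [u]. /hragipeodlazapiboo/ → hragipeodlazapibou.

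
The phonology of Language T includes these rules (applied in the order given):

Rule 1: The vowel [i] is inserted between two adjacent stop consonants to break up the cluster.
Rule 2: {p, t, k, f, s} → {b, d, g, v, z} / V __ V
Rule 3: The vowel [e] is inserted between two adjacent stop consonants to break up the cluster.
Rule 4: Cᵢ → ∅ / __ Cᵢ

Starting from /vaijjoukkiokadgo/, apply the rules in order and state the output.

vaijougigiogadigo

Rule 1 (stop-cluster i-epenthesis): /k/ and /k/ form a stop–stop cluster, so [i] is inserted between them. /d/ and /g/ form a stop–stop cluster, so [i] is inserted between them. /vaijjoukkiokadgo/ → vaijjoukikiokadigo.
Rule 2 (intervocalic voicing): /k/ is a voiceless obstruent between vowels /u/ and /i/, so it voices to [g]. /k/ is a voiceless obstruent between vowels /i/ and /i/, so it voices to [g]. /k/ is a voiceless obstruent between vowels /o/ and /a/, so it voices to [g]. /vaijjoukikiokadigo/ → vaijjougigiogadigo.
Rule 3 (stop-cluster e-epenthesis): no segment meets the environment; /vaijjougigiogadigo/ is unchanged.
Rule 4 (degemination): /jj/ is a geminate; the first /j/ deletes. /vaijjougigiogadigo/ → vaijougigiogadigo.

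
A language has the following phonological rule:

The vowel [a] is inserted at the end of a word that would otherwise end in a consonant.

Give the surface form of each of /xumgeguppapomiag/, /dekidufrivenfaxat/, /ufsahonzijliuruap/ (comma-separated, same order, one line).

/xumgeguppapomiag/: the form ends in the consonant /g/, so [a] is inserted word-finally. → [xumgeguppapomiaga].
/dekidufrivenfaxat/: the form ends in the consonant /t/, so [a] is inserted word-finally. → [dekidufrivenfaxata].
/ufsahonzijliuruap/: the form ends in the consonant /p/, so [a] is inserted word-finally. → [ufsahonzijliuruapa].

xumgeguppapomiaga, dekidufrivenfaxata, ufsahonzijliuruapa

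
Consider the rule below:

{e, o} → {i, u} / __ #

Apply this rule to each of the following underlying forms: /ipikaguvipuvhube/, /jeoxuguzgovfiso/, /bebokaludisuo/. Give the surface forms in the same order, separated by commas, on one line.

ipikaguvipuvhubi, jeoxuguzgovfisu, bebokaludisuu

/ipikaguvipuvhube/: /e/ is a mid vowel in word-final position, so it raises to [i]. → [ipikaguvipuvhubi].
/jeoxuguzgovfiso/: /o/ is a mid vowel in word-final position, so it raises to [u]. → [jeoxuguzgovfisu].
/bebokaludisuo/: /o/ is a mid vowel in word-final position, so it raises to [u]. → [bebokaludisuu].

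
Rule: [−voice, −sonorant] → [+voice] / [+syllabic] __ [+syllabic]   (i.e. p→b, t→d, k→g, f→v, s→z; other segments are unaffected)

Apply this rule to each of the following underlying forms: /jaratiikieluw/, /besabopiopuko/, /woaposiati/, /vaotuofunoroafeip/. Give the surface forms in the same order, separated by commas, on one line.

/jaratiikieluw/: /t/ is a voiceless obstruent between vowels /a/ and /i/, so it voices to [d]. /k/ is a voiceless obstruent between vowels /i/ and /i/, so it voices to [g]. → [jaradiigieluw].
/besabopiopuko/: /s/ is a voiceless obstruent between vowels /e/ and /a/, so it voices to [z]. /p/ is a voiceless obstruent between vowels /o/ and /i/, so it voices to [b]. /p/ is a voiceless obstruent between vowels /o/ and /u/, so it voices to [b]. /k/ is a voiceless obstruent between vowels /u/ and /o/, so it voices to [g]. → [bezabobiobugo].
/woaposiati/: /p/ is a voiceless obstruent between vowels /a/ and /o/, so it voices to [b]. /s/ is a voiceless obstruent between vowels /o/ and /i/, so it voices to [z]. /t/ is a voiceless obstruent between vowels /a/ and /i/, so it voices to [d]. → [woaboziadi].
/vaotuofunoroafeip/: /t/ is a voiceless obstruent between vowels /o/ and /u/, so it voices to [d]. /f/ is a voiceless obstruent between vowels /o/ and /u/, so it voices to [v]. /f/ is a voiceless obstruent between vowels /a/ and /e/, so it voices to [v]. → [vaoduovunoroaveip].

jaradiigieluw, bezabobiobugo, woaboziadi, vaoduovunoroaveip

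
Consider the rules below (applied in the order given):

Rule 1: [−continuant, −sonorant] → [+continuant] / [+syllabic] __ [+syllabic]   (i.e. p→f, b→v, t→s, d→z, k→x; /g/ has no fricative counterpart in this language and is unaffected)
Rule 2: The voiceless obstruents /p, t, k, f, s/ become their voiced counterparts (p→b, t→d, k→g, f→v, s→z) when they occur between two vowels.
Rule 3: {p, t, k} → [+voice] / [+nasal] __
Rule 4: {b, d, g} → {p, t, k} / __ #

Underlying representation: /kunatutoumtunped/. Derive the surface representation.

Rule 1 (intervocalic spirantization): /t/ is a stop between vowels /a/ and /u/, so it spirantizes to the fricative [s]. /t/ is a stop between vowels /u/ and /o/, so it spirantizes to the fricative [s]. /kunatutoumtunped/ → kunasusoumtunped.
Rule 2 (intervocalic voicing): /s/ is a voiceless obstruent between vowels /a/ and /u/, so it voices to [z]. /s/ is a voiceless obstruent between vowels /u/ and /o/, so it voices to [z]. /kunasusoumtunped/ → kunazuzoumtunped.
Rule 3 (post-nasal voicing): /t/ is a voiceless stop immediately after the nasal /m/, so it voices to [d]. /p/ is a voiceless stop immediately after the nasal /n/, so it voices to [b]. /kunazuzoumtunped/ → kunazuzoumdunbed.
Rule 4 (final devoicing): /d/ is a voiced stop in word-final position, so it devoices to [t]. /kunazuzoumdunbed/ → kunazuzoumdunbet.

kunazuzoumdunbet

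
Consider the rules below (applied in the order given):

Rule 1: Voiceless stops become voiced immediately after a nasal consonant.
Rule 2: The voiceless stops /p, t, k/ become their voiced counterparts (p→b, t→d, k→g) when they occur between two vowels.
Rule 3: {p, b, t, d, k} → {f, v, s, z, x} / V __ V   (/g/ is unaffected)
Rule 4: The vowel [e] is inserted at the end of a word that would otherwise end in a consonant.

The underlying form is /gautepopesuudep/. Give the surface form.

gauzevovesuuzepe

Rule 1 (post-nasal voicing): no segment meets the environment; /gautepopesuudep/ is unchanged.
Rule 2 (intervocalic voicing): /t/ is a voiceless stop between vowels /u/ and /e/, so it voices to [d]. /p/ is a voiceless stop between vowels /e/ and /o/, so it voices to [b]. /p/ is a voiceless stop between vowels /o/ and /e/, so it voices to [b]. /gautepopesuudep/ → gaudebobesuudep.
Rule 3 (intervocalic spirantization): /d/ is a stop between vowels /u/ and /e/, so it spirantizes to the fricative [z]. /b/ is a stop between vowels /e/ and /o/, so it spirantizes to the fricative [v]. /b/ is a stop between vowels /o/ and /e/, so it spirantizes to the fricative [v]. /d/ is a stop between vowels /u/ and /e/, so it spirantizes to the fricative [z]. /gaudebobesuudep/ → gauzevovesuuzep.
Rule 4 (final e-epenthesis): the form ends in the consonant /p/, so [e] is inserted word-finally. /gauzevovesuuzep/ → gauzevovesuuzepe.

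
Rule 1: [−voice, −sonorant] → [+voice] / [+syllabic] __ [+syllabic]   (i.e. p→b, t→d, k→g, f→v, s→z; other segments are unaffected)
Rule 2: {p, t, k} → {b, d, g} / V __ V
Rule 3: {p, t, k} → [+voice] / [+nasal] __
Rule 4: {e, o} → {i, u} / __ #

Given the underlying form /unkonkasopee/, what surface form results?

ungongazobei

Rule 1 (intervocalic voicing): /s/ is a voiceless obstruent between vowels /a/ and /o/, so it voices to [z]. /p/ is a voiceless obstruent between vowels /o/ and /e/, so it voices to [b]. /unkonkasopee/ → unkonkazobee.
Rule 2 (intervocalic voicing): no segment meets the environment; /unkonkazobee/ is unchanged.
Rule 3 (post-nasal voicing): /k/ is a voiceless stop immediately after the nasal /n/, so it voices to [g]. /k/ is a voiceless stop immediately after the nasal /n/, so it voices to [g]. /unkonkazobee/ → ungongazobee.
Rule 4 (final vowel raising): /e/ is a mid vowel in word-final position, so it raises to [i]. /ungongazobee/ → ungongazobei.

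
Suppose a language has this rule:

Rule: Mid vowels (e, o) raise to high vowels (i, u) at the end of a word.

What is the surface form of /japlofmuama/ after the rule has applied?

No segment of /japlofmuama/ meets the structural description of the rule, so the form surfaces unchanged.

japlofmuama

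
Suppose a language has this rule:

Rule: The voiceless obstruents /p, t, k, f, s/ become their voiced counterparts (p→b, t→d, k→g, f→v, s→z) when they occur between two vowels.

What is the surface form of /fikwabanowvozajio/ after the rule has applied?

No segment of /fikwabanowvozajio/ meets the structural description of the rule, so the form surfaces unchanged.

fikwabanowvozajio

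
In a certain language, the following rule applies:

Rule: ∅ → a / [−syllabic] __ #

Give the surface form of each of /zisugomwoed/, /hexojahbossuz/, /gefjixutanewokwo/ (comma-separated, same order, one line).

zisugomwoeda, hexojahbossuza, gefjixutanewokwo

/zisugomwoed/: the form ends in the consonant /d/, so [a] is inserted word-finally. → [zisugomwoeda].
/hexojahbossuz/: the form ends in the consonant /z/, so [a] is inserted word-finally. → [hexojahbossuza].
/gefjixutanewokwo/: the rule's environment is not met; surfaces unchanged as [gefjixutanewokwo].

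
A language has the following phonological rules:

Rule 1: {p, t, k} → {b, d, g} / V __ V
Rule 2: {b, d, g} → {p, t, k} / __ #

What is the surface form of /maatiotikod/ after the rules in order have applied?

maadiodigot

Rule 1 (intervocalic voicing): /t/ is a voiceless stop between vowels /a/ and /i/, so it voices to [d]. /t/ is a voiceless stop between vowels /o/ and /i/, so it voices to [d]. /k/ is a voiceless stop between vowels /i/ and /o/, so it voices to [g]. /maatiotikod/ → maadiodigod.
Rule 2 (final devoicing): /d/ is a voiced stop in word-final position, so it devoices to [t]. /maadiodigod/ → maadiodigot.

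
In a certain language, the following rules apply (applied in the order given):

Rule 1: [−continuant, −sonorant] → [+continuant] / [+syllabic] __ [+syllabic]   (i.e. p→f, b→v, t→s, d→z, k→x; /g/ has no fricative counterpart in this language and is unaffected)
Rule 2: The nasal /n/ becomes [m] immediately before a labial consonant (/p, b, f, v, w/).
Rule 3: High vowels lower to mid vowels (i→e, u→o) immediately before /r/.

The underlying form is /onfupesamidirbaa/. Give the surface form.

omfufesamizerbaa

Rule 1 (intervocalic spirantization): /p/ is a stop between vowels /u/ and /e/, so it spirantizes to the fricative [f]. /d/ is a stop between vowels /i/ and /i/, so it spirantizes to the fricative [z]. /onfupesamidirbaa/ → onfufesamizirbaa.
Rule 2 (nasal place assimilation): /n/ precedes the labial consonant /f/, so it assimilates in place to [m]. /onfufesamizirbaa/ → omfufesamizirbaa.
Rule 3 (pre-rhotic lowering): /i/ is a high vowel immediately before /r/, so it lowers to [e]. /omfufesamizirbaa/ → omfufesamizerbaa.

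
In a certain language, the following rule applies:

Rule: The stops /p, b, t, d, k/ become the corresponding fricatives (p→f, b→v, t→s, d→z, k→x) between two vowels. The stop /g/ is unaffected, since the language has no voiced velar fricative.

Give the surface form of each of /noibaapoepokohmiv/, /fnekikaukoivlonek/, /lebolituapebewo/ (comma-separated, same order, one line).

noivaafoefoxohmiv, fnexixauxoivlonek, levolisuafevewo

/noibaapoepokohmiv/: /b/ is a stop between vowels /i/ and /a/, so it spirantizes to the fricative [v]. /p/ is a stop between vowels /a/ and /o/, so it spirantizes to the fricative [f]. /p/ is a stop between vowels /e/ and /o/, so it spirantizes to the fricative [f]. /k/ is a stop between vowels /o/ and /o/, so it spirantizes to the fricative [x]. → [noivaafoefoxohmiv].
/fnekikaukoivlonek/: /k/ is a stop between vowels /e/ and /i/, so it spirantizes to the fricative [x]. /k/ is a stop between vowels /i/ and /a/, so it spirantizes to the fricative [x]. /k/ is a stop between vowels /u/ and /o/, so it spirantizes to the fricative [x]. → [fnexixauxoivlonek].
/lebolituapebewo/: /b/ is a stop between vowels /e/ and /o/, so it spirantizes to the fricative [v]. /t/ is a stop between vowels /i/ and /u/, so it spirantizes to the fricative [s]. /p/ is a stop between vowels /a/ and /e/, so it spirantizes to the fricative [f]. /b/ is a stop between vowels /e/ and /e/, so it spirantizes to the fricative [v]. → [levolisuafevewo].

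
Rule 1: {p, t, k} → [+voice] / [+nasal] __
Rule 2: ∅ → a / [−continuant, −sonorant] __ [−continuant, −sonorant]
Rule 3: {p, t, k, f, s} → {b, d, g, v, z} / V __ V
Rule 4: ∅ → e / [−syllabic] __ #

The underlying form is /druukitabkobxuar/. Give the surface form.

druugidabagobxuare

Rule 1 (post-nasal voicing): no segment meets the environment; /druukitabkobxuar/ is unchanged.
Rule 2 (stop-cluster a-epenthesis): /b/ and /k/ form a stop–stop cluster, so [a] is inserted between them. /druukitabkobxuar/ → druukitabakobxuar.
Rule 3 (intervocalic voicing): /k/ is a voiceless obstruent between vowels /u/ and /i/, so it voices to [g]. /t/ is a voiceless obstruent between vowels /i/ and /a/, so it voices to [d]. /k/ is a voiceless obstruent between vowels /a/ and /o/, so it voices to [g]. /druukitabakobxuar/ → druugidabagobxuar.
Rule 4 (final e-epenthesis): the form ends in the consonant /r/, so [e] is inserted word-finally. /druugidabagobxuar/ → druugidabagobxuare.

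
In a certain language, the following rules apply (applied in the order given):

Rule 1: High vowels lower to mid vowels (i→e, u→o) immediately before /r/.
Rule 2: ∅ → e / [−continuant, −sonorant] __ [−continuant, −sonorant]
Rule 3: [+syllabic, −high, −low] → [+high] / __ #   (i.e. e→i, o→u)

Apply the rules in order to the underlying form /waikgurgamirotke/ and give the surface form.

waikegorgameroteki

Rule 1 (pre-rhotic lowering): /u/ is a high vowel immediately before /r/, so it lowers to [o]. /i/ is a high vowel immediately before /r/, so it lowers to [e]. /waikgurgamirotke/ → waikgorgamerotke.
Rule 2 (stop-cluster e-epenthesis): /k/ and /g/ form a stop–stop cluster, so [e] is inserted between them. /t/ and /k/ form a stop–stop cluster, so [e] is inserted between them. /waikgorgamerotke/ → waikegorgameroteke.
Rule 3 (final vowel raising): /e/ is a mid vowel in word-final position, so it raises to [i]. /waikegorgameroteke/ → waikegorgameroteki.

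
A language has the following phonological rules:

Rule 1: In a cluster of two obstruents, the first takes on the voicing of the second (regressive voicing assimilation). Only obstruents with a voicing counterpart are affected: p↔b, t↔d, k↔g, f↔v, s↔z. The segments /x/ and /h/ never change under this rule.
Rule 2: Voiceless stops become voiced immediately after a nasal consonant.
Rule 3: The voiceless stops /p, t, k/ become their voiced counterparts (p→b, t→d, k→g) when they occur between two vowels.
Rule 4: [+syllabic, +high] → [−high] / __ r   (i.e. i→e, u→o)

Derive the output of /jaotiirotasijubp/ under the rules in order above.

jaodierodasijupp

Rule 1 (regressive voicing assimilation): /b/ precedes the voiceless obstruent /p/, so it devoices to [p] by assimilation. /jaotiirotasijubp/ → jaotiirotasijupp.
Rule 2 (post-nasal voicing): no segment meets the environment; /jaotiirotasijupp/ is unchanged.
Rule 3 (intervocalic voicing): /t/ is a voiceless stop between vowels /o/ and /i/, so it voices to [d]. /t/ is a voiceless stop between vowels /o/ and /a/, so it voices to [d]. /jaotiirotasijupp/ → jaodiirodasijupp.
Rule 4 (pre-rhotic lowering): /i/ is a high vowel immediately before /r/, so it lowers to [e]. /jaodiirodasijupp/ → jaodierodasijupp.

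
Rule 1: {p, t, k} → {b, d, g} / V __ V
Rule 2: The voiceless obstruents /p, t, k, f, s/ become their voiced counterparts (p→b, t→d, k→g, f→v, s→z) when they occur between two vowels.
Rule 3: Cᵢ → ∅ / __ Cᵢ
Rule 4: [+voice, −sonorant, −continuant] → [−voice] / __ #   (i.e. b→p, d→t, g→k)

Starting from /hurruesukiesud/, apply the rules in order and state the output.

huruezugiezut

Rule 1 (intervocalic voicing): /k/ is a voiceless stop between vowels /u/ and /i/, so it voices to [g]. /hurruesukiesud/ → hurruesugiesud.
Rule 2 (intervocalic voicing): /s/ is a voiceless obstruent between vowels /e/ and /u/, so it voices to [z]. /s/ is a voiceless obstruent between vowels /e/ and /u/, so it voices to [z]. /hurruesugiesud/ → hurruezugiezud.
Rule 3 (degemination): /rr/ is a geminate; the first /r/ deletes. /hurruezugiezud/ → huruezugiezud.
Rule 4 (final devoicing): /d/ is a voiced stop in word-final position, so it devoices to [t]. /huruezugiezud/ → huruezugiezut.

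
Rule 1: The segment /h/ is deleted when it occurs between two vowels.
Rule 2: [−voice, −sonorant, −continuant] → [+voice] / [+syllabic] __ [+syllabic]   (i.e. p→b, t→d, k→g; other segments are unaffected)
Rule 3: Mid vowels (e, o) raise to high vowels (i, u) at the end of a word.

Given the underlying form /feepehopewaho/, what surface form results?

feebeobewau

Rule 1 (intervocalic h-deletion): /h/ occurs between vowels /e/ and /o/, so it deletes. /h/ occurs between vowels /a/ and /o/, so it deletes. /feepehopewaho/ → feepeopewao.
Rule 2 (intervocalic voicing): /p/ is a voiceless stop between vowels /e/ and /e/, so it voices to [b]. /p/ is a voiceless stop between vowels /o/ and /e/, so it voices to [b]. /feepeopewao/ → feebeobewao.
Rule 3 (final vowel raising): /o/ is a mid vowel in word-final position, so it raises to [u]. /feebeobewao/ → feebeobewau.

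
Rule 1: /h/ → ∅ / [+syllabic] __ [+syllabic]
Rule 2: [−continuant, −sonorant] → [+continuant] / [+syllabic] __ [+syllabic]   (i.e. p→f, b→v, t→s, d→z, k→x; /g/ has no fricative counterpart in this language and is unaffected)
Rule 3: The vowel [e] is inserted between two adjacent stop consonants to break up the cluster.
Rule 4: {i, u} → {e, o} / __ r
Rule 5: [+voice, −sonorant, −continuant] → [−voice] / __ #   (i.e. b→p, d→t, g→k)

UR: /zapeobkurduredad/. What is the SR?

zafeobekordorezat

Rule 1 (intervocalic h-deletion): no segment meets the environment; /zapeobkurduredad/ is unchanged.
Rule 2 (intervocalic spirantization): /p/ is a stop between vowels /a/ and /e/, so it spirantizes to the fricative [f]. /d/ is a stop between vowels /e/ and /a/, so it spirantizes to the fricative [z]. /zapeobkurduredad/ → zafeobkurdurezad.
Rule 3 (stop-cluster e-epenthesis): /b/ and /k/ form a stop–stop cluster, so [e] is inserted between them. /zafeobkurdurezad/ → zafeobekurdurezad.
Rule 4 (pre-rhotic lowering): /u/ is a high vowel immediately before /r/, so it lowers to [o]. /u/ is a high vowel immediately before /r/, so it lowers to [o]. /zafeobekurdurezad/ → zafeobekordorezad.
Rule 5 (final devoicing): /d/ is a voiced stop in word-final position, so it devoices to [t]. /zafeobekordorezad/ → zafeobekordorezat.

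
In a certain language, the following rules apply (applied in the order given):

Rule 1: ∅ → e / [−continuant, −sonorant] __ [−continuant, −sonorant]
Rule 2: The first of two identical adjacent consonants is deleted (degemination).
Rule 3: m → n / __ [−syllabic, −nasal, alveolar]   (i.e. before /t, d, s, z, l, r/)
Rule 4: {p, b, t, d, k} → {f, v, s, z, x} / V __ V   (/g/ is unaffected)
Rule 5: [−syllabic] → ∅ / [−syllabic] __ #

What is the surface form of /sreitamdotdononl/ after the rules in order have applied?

Rule 1 (stop-cluster e-epenthesis): /t/ and /d/ form a stop–stop cluster, so [e] is inserted between them. /sreitamdotdononl/ → sreitamdotedononl.
Rule 2 (degemination): no segment meets the environment; /sreitamdotedononl/ is unchanged.
Rule 3 (nasal place assimilation): /m/ precedes the alveolar consonant /d/, so it assimilates in place to [n]. /sreitamdotedononl/ → sreitandotedononl.
Rule 4 (intervocalic spirantization): /t/ is a stop between vowels /i/ and /a/, so it spirantizes to the fricative [s]. /t/ is a stop between vowels /o/ and /e/, so it spirantizes to the fricative [s]. /d/ is a stop between vowels /e/ and /o/, so it spirantizes to the fricative [z]. /sreitandotedononl/ → sreisandosezononl.
Rule 5 (final cluster simplification): /l/ is the second consonant of a word-final cluster /nl/, so it deletes. /sreisandosezononl/ → sreisandosezonon.

sreisandosezonon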